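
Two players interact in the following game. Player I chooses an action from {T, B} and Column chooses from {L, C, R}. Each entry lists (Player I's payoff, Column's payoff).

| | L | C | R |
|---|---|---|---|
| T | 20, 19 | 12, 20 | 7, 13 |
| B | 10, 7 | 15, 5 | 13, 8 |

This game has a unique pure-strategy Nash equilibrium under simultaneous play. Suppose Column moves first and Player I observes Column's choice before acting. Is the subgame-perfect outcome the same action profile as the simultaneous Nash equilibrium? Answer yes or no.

no

Backward induction with Column moving first.
- L → Player I plays T (best of 20, 10); Column gets 19.
- C → Player I plays B (best of 12, 15); Column gets 5.
- R → Player I plays B (best of 7, 13); Column gets 8.
Maximizing over 19, 5, 8, Column chooses L. Subgame-perfect outcome: (T, L) with payoffs (20, 19).
For the simultaneous game, intersect best replies.
Player I's best replies: L→T; C→B; R→B.
Column's best replies: T→C; B→R.
Only (B, R) has each player best-responding; Nash payoffs (13, 8).
Sequential outcome (T, L) differs from the Nash profile (B, R).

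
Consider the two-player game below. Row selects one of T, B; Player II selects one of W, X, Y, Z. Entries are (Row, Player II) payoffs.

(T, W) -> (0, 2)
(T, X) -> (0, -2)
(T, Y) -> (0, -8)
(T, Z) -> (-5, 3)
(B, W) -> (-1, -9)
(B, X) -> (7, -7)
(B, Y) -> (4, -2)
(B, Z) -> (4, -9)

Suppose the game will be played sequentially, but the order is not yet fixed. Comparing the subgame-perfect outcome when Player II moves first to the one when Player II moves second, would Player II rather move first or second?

first

If Row leads: Player II's best replies are T→Z, B→Y; Row's induced payoffs -5, 4; outcome (B, Y), payoffs (4, -2).
If Player II leads: Row's best replies are W→T, X→B, Y→B, Z→B; Player II's induced payoffs 2, -7, -2, -9; outcome (T, W), payoffs (0, 2).
Player II gets 2 moving first and -2 moving second, so Player II prefers to move first.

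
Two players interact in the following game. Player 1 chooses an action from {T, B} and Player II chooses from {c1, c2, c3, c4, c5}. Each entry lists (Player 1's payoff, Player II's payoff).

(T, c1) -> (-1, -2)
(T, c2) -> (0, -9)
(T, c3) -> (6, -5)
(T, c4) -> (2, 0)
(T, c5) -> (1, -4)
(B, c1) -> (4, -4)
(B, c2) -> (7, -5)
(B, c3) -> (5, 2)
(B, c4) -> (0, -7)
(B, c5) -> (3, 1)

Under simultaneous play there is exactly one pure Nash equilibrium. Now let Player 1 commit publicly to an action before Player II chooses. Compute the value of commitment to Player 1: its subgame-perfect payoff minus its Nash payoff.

Player II best-responds to each possible Player 1 move:
- T: BR = c4, leader payoff 2.
- B: BR = c3, leader payoff 5.
Player 1's induced payoffs are 2, 5, so Player 1 commits to B. Subgame-perfect outcome: (B, c3) with payoffs (5, 2).
Now find the simultaneous Nash equilibrium.
Player 1's best replies: c1→B; c2→B; c3→T; c4→T; c5→B.
Player II's best replies: T→c4; B→c3.
The unique mutual best reply is (T, c4), giving (2, 0).
Player 1's commitment gain: 5 − 2 = 3.

3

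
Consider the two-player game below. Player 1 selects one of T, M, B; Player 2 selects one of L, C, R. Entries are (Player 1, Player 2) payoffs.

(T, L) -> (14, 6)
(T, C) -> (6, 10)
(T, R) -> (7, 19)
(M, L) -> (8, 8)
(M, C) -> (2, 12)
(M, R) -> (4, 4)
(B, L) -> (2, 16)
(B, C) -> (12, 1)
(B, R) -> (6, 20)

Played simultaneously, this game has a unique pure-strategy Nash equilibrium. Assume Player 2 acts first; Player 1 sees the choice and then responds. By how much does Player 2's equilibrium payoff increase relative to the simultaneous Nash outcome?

Solve by backward induction (Player 2 leads).
- L: Player 1 compares 14, 8, 2 and picks T; Player 2 would get 6.
- C: Player 1 compares 6, 2, 12 and picks B; Player 2 would get 1.
- R: Player 1 compares 7, 4, 6 and picks T; Player 2 would get 19.
Player 2's induced payoffs are 6, 1, 19, so Player 2 commits to R. Subgame-perfect outcome: (T, R) with payoffs (7, 19).
For the simultaneous game, intersect best replies.
Player 1's best replies: L→T; C→B; R→T.
Player 2's best replies: T→R; M→C; B→R.
The unique mutual best reply is (T, R), giving (7, 19).
Player 2's commitment gain: 19 − 19 = 0.

0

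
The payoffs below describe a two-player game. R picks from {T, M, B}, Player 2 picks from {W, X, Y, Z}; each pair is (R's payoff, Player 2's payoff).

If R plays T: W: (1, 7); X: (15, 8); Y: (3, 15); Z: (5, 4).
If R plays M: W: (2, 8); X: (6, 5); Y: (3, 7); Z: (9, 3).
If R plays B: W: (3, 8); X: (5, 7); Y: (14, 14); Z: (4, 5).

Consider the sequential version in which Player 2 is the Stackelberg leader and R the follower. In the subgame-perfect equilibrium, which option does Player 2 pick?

Y

Work backward from R's decision.
- W: R compares 1, 2, 3 and picks B; Player 2 would get 8.
- X: R compares 15, 6, 5 and picks T; Player 2 would get 8.
- Y: R compares 3, 3, 14 and picks B; Player 2 would get 14.
- Z: R compares 5, 9, 4 and picks M; Player 2 would get 3.
Player 2's induced payoffs are 8, 8, 14, 3, so Player 2 commits to Y. Subgame-perfect outcome: (B, Y) with payoffs (14, 14).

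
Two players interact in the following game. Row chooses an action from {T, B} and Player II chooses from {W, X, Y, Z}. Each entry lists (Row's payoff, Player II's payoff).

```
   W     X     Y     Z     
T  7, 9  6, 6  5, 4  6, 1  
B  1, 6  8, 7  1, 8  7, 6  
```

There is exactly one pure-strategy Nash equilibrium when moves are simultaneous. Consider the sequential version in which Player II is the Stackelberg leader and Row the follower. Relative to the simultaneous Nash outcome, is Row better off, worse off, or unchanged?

Solve by backward induction (Player II leads).
- W: BR = T, leader payoff 9.
- X: BR = B, leader payoff 7.
- Y: BR = T, leader payoff 4.
- Z: BR = B, leader payoff 6.
Among 9, 7, 4, 6, the best is 9 at W. Subgame-perfect outcome: (T, W) with payoffs (7, 9).
Now find the simultaneous Nash equilibrium.
Row's best replies: W→T; X→B; Y→T; Z→B.
Player II's best replies: T→W; B→Y.
Only (T, W) has each player best-responding; Nash payoffs (7, 9).
Row earns 7 sequentially versus 7 at the Nash outcome: unchanged.

unchanged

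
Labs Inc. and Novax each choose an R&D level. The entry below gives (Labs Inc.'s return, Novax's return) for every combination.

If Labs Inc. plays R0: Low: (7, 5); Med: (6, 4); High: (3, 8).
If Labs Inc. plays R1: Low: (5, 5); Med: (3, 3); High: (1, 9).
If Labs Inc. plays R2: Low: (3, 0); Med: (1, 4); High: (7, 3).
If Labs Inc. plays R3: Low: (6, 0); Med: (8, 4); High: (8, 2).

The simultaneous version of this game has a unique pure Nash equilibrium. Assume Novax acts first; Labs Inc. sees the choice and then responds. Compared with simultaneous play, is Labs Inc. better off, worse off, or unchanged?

Backward induction with Novax moving first.
- Low: Labs Inc. compares 7, 5, 3, 6 and picks R0; Novax would get 5.
- Med: Labs Inc. compares 6, 3, 1, 8 and picks R3; Novax would get 4.
- High: Labs Inc. compares 3, 1, 7, 8 and picks R3; Novax would get 2.
Novax's induced payoffs are 5, 4, 2, so Novax commits to Low. Subgame-perfect outcome: (R0, Low) with payoffs (7, 5).
Under simultaneous play:
Labs Inc.'s best replies: Low→R0; Med→R3; High→R3.
Novax's best replies: R0→High; R1→High; R2→Med; R3→Med.
Only (R3, Med) has each player best-responding; Nash payoffs (8, 4).
Labs Inc. earns 7 sequentially versus 8 at the Nash outcome: worse off.

worse off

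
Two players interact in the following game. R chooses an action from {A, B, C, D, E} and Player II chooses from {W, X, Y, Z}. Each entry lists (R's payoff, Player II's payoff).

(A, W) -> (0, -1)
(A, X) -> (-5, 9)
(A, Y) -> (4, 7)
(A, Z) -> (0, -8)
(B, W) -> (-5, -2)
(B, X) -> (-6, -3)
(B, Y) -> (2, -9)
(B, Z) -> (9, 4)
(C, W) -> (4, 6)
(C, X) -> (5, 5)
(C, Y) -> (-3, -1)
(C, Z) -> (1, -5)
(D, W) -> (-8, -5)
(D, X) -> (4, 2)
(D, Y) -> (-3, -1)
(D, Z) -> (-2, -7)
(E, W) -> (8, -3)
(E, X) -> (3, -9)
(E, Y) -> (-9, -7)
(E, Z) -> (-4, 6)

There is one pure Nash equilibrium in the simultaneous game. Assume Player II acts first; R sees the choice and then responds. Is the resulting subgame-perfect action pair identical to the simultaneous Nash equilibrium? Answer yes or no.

no

Work backward from R's decision.
- W → R plays E (best of 0, -5, 4, -8, 8); Player II gets -3.
- X → R plays C (best of -5, -6, 5, 4, 3); Player II gets 5.
- Y → R plays A (best of 4, 2, -3, -3, -9); Player II gets 7.
- Z → R plays B (best of 0, 9, 1, -2, -4); Player II gets 4.
Among -3, 5, 7, 4, the best is 7 at Y. Subgame-perfect outcome: (A, Y) with payoffs (4, 7).
For the simultaneous game, intersect best replies.
R's best replies: W→E; X→C; Y→A; Z→B.
Player II's best replies: A→X; B→Z; C→W; D→X; E→Z.
Only (B, Z) has each player best-responding; Nash payoffs (9, 4).
Sequential outcome (A, Y) differs from the Nash profile (B, Z).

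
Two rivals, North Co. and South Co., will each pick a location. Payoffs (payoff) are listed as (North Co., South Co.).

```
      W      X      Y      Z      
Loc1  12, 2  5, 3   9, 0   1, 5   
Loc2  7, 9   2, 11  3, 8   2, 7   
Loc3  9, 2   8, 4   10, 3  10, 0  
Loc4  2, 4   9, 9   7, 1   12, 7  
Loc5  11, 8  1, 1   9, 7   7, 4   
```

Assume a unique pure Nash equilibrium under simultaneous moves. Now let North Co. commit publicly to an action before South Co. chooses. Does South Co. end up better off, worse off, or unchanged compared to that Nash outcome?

Work backward from South Co.'s decision.
- Loc1: South Co. compares 2, 3, 0, 5 and picks Z; North Co. would get 1.
- Loc2: South Co. compares 9, 11, 8, 7 and picks X; North Co. would get 2.
- Loc3: South Co. compares 2, 4, 3, 0 and picks X; North Co. would get 8.
- Loc4: South Co. compares 4, 9, 1, 7 and picks X; North Co. would get 9.
- Loc5: South Co. compares 8, 1, 7, 4 and picks W; North Co. would get 11.
Among 1, 2, 8, 9, 11, the best is 11 at Loc5. Subgame-perfect outcome: (Loc5, W) with payoffs (11, 8).
Under simultaneous play:
North Co.'s best replies: W→Loc1; X→Loc4; Y→Loc3; Z→Loc4.
South Co.'s best replies: Loc1→Z; Loc2→X; Loc3→X; Loc4→X; Loc5→W.
The unique mutual best reply is (Loc4, X), giving (9, 9).
South Co. earns 8 sequentially versus 9 at the Nash outcome: worse off.

worse off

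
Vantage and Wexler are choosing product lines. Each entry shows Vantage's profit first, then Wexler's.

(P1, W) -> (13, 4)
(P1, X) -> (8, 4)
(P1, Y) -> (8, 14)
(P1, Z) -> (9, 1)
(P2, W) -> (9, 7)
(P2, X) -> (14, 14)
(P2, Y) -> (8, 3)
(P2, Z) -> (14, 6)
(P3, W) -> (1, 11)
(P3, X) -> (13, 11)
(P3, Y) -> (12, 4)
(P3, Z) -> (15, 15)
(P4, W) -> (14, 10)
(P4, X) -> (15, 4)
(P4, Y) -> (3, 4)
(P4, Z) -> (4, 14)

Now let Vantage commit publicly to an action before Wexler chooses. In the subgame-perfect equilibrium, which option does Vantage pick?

P3

Wexler best-responds to each possible Vantage move:
- P1: BR = Y, leader payoff 8.
- P2: BR = X, leader payoff 14.
- P3: BR = Z, leader payoff 15.
- P4: BR = Z, leader payoff 4.
Among 8, 14, 15, 4, the best is 15 at P3. Subgame-perfect outcome: (P3, Z) with payoffs (15, 15).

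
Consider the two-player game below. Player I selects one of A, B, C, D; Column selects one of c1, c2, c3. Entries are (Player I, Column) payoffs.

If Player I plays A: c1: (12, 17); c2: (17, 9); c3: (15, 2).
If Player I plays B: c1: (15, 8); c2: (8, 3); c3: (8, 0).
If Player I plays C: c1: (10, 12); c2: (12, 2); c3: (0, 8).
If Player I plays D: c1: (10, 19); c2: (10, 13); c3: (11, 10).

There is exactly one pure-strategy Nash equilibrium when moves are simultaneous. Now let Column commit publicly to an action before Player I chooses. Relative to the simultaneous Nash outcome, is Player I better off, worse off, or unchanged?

better off

Solve by backward induction (Column leads).
- c1 → Player I plays B (best of 12, 15, 10, 10); Column gets 8.
- c2 → Player I plays A (best of 17, 8, 12, 10); Column gets 9.
- c3 → Player I plays A (best of 15, 8, 0, 11); Column gets 2.
Column's induced payoffs are 8, 9, 2, so Column commits to c2. Subgame-perfect outcome: (A, c2) with payoffs (17, 9).
Under simultaneous play:
Player I's best replies: c1→B; c2→A; c3→A.
Column's best replies: A→c1; B→c1; C→c1; D→c1.
Only (B, c1) has each player best-responding; Nash payoffs (15, 8).
Player I earns 17 sequentially versus 15 at the Nash outcome: better off.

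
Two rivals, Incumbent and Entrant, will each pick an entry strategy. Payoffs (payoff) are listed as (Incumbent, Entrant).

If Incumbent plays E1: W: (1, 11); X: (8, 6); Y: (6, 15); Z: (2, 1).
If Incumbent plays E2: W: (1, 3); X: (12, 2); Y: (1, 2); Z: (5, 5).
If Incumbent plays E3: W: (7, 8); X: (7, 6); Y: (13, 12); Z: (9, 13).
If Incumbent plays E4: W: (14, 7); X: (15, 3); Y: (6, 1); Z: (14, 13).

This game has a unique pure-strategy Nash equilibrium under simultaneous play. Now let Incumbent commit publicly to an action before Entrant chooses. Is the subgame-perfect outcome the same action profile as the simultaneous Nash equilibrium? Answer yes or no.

Entrant best-responds to each possible Incumbent move:
- E1 → Entrant plays Y (best of 11, 6, 15, 1); Incumbent gets 6.
- E2 → Entrant plays Z (best of 3, 2, 2, 5); Incumbent gets 5.
- E3 → Entrant plays Z (best of 8, 6, 12, 13); Incumbent gets 9.
- E4 → Entrant plays Z (best of 7, 3, 1, 13); Incumbent gets 14.
Among 6, 5, 9, 14, the best is 14 at E4. Subgame-perfect outcome: (E4, Z) with payoffs (14, 13).
Under simultaneous play:
Incumbent's best replies: W→E4; X→E4; Y→E3; Z→E4.
Entrant's best replies: E1→Y; E2→Z; E3→Z; E4→Z.
Only (E4, Z) has each player best-responding; Nash payoffs (14, 13).
Sequential outcome (E4, Z) coincides with the Nash profile (E4, Z).

yes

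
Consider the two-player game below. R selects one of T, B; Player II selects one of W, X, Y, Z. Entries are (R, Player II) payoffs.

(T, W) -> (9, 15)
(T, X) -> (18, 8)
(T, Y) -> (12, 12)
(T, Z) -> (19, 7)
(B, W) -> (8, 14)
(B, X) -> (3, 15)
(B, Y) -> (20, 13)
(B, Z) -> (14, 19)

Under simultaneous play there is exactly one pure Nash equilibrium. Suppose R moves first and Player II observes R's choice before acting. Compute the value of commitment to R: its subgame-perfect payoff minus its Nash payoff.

Work backward from Player II's decision.
- T: BR = W, leader payoff 9.
- B: BR = Z, leader payoff 14.
Maximizing over 9, 14, R chooses B. Subgame-perfect outcome: (B, Z) with payoffs (14, 19).
For the simultaneous game, intersect best replies.
R's best replies: W→T; X→T; Y→B; Z→T.
Player II's best replies: T→W; B→Z.
Only (T, W) has each player best-responding; Nash payoffs (9, 15).
R's commitment gain: 14 − 9 = 5.

5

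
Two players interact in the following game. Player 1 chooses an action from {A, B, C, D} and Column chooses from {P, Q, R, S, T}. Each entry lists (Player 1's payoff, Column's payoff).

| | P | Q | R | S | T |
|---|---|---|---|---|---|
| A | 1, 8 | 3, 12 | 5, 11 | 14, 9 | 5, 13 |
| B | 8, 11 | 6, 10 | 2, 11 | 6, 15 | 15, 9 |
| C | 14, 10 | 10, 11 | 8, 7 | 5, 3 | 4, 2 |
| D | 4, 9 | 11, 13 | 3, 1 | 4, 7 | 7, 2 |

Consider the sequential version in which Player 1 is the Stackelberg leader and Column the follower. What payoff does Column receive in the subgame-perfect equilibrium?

Solve by backward induction (Player 1 leads).
- A → Column plays T (best of 8, 12, 11, 9, 13); Player 1 gets 5.
- B → Column plays S (best of 11, 10, 11, 15, 9); Player 1 gets 6.
- C → Column plays Q (best of 10, 11, 7, 3, 2); Player 1 gets 10.
- D → Column plays Q (best of 9, 13, 1, 7, 2); Player 1 gets 11.
Maximizing over 5, 6, 10, 11, Player 1 chooses D. Subgame-perfect outcome: (D, Q) with payoffs (11, 13).

13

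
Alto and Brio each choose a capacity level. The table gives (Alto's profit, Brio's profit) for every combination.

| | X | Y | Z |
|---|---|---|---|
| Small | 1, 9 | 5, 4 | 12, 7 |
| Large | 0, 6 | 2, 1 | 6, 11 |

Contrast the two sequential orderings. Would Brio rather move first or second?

second

If Alto leads: Brio's best replies are Small→X, Large→Z; Alto's induced payoffs 1, 6; outcome (Large, Z), payoffs (6, 11).
If Brio leads: Alto's best replies are X→Small, Y→Small, Z→Small; Brio's induced payoffs 9, 4, 7; outcome (Small, X), payoffs (1, 9).
Brio gets 9 moving first and 11 moving second, so Brio prefers to move second.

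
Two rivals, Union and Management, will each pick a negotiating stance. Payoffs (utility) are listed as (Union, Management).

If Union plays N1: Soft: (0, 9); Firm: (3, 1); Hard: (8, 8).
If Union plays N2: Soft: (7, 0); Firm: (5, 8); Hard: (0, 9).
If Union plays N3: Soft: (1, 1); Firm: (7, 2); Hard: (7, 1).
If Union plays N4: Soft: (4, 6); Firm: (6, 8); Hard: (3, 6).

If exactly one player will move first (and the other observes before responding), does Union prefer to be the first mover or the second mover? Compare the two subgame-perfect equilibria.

second

If Union leads: Management's best replies are N1→Soft, N2→Hard, N3→Firm, N4→Firm; Union's induced payoffs 0, 0, 7, 6; outcome (N3, Firm), payoffs (7, 2).
If Management leads: Union's best replies are Soft→N2, Firm→N3, Hard→N1; Management's induced payoffs 0, 2, 8; outcome (N1, Hard), payoffs (8, 8).
Union gets 7 moving first and 8 moving second, so Union prefers to move second.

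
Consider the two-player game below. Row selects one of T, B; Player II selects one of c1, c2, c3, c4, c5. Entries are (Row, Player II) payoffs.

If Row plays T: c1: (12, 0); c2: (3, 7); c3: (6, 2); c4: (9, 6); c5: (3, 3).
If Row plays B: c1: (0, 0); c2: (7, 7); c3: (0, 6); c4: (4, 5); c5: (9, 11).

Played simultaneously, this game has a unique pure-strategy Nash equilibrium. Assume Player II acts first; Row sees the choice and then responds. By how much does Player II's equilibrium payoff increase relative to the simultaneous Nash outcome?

0

Solve by backward induction (Player II leads).
- c1: BR = T, leader payoff 0.
- c2: BR = B, leader payoff 7.
- c3: BR = T, leader payoff 2.
- c4: BR = T, leader payoff 6.
- c5: BR = B, leader payoff 11.
Player II's induced payoffs are 0, 7, 2, 6, 11, so Player II commits to c5. Subgame-perfect outcome: (B, c5) with payoffs (9, 11).
For the simultaneous game, intersect best replies.
Row's best replies: c1→T; c2→B; c3→T; c4→T; c5→B.
Player II's best replies: T→c2; B→c5.
The unique mutual best reply is (B, c5), giving (9, 11).
Player II's commitment gain: 11 − 11 = 0.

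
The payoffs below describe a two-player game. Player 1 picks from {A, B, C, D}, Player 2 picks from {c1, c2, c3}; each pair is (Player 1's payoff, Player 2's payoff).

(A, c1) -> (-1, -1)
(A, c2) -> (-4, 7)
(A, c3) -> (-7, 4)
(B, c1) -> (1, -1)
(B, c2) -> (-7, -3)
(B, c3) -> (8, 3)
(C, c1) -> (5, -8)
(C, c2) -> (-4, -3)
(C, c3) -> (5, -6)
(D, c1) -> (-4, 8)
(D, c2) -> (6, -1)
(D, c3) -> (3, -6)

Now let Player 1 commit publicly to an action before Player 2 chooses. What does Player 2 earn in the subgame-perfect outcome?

3

Player 2 best-responds to each possible Player 1 move:
- A: BR = c2, leader payoff -4.
- B: BR = c3, leader payoff 8.
- C: BR = c2, leader payoff -4.
- D: BR = c1, leader payoff -4.
Player 1's induced payoffs are -4, 8, -4, -4, so Player 1 commits to B. Subgame-perfect outcome: (B, c3) with payoffs (8, 3).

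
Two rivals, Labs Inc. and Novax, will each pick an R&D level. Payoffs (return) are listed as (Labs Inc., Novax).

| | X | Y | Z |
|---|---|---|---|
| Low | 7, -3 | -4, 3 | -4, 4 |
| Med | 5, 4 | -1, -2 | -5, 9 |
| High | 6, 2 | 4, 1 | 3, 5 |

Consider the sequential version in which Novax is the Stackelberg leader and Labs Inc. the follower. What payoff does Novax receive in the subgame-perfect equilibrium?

5

Labs Inc. best-responds to each possible Novax move:
- X: Labs Inc. compares 7, 5, 6 and picks Low; Novax would get -3.
- Y: Labs Inc. compares -4, -1, 4 and picks High; Novax would get 1.
- Z: Labs Inc. compares -4, -5, 3 and picks High; Novax would get 5.
Novax's induced payoffs are -3, 1, 5, so Novax commits to Z. Subgame-perfect outcome: (High, Z) with payoffs (3, 5).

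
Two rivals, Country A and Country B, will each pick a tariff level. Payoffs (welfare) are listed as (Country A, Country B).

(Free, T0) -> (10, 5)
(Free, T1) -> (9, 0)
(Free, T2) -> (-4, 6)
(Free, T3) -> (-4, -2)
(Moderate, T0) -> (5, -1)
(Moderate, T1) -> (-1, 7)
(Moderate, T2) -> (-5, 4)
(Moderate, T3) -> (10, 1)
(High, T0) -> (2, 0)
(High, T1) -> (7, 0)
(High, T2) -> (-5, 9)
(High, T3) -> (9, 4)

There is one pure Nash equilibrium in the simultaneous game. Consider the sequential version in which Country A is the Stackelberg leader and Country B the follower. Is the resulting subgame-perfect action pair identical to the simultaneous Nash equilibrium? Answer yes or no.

no

Country B best-responds to each possible Country A move:
- Free: BR = T2, leader payoff -4.
- Moderate: BR = T1, leader payoff -1.
- High: BR = T2, leader payoff -5.
Among -4, -1, -5, the best is -1 at Moderate. Subgame-perfect outcome: (Moderate, T1) with payoffs (-1, 7).
For the simultaneous game, intersect best replies.
Country A's best replies: T0→Free; T1→Free; T2→Free; T3→Moderate.
Country B's best replies: Free→T2; Moderate→T1; High→T2.
The unique mutual best reply is (Free, T2), giving (-4, 6).
Sequential outcome (Moderate, T1) differs from the Nash profile (Free, T2).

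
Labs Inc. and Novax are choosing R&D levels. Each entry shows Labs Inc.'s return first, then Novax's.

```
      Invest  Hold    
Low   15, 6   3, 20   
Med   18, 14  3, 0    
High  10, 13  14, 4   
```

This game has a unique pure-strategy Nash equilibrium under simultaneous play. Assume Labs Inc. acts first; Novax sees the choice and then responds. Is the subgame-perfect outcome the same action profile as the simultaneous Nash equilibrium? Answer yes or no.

yes

Work backward from Novax's decision.
- Low → Novax plays Hold (best of 6, 20); Labs Inc. gets 3.
- Med → Novax plays Invest (best of 14, 0); Labs Inc. gets 18.
- High → Novax plays Invest (best of 13, 4); Labs Inc. gets 10.
Maximizing over 3, 18, 10, Labs Inc. chooses Med. Subgame-perfect outcome: (Med, Invest) with payoffs (18, 14).
Now find the simultaneous Nash equilibrium.
Labs Inc.'s best replies: Invest→Med; Hold→High.
Novax's best replies: Low→Hold; Med→Invest; High→Invest.
Only (Med, Invest) has each player best-responding; Nash payoffs (18, 14).
Sequential outcome (Med, Invest) coincides with the Nash profile (Med, Invest).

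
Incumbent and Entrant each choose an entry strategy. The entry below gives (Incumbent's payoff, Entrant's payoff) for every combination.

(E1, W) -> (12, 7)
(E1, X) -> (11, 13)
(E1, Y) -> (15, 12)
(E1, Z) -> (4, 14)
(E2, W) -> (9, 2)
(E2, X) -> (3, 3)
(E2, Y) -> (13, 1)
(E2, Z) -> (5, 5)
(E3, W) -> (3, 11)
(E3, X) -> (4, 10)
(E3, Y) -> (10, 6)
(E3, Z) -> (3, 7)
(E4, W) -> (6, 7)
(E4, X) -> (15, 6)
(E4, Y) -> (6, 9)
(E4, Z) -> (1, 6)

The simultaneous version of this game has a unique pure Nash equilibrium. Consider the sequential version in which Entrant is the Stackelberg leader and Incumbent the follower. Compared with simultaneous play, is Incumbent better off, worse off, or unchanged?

Solve by backward induction (Entrant leads).
- W → Incumbent plays E1 (best of 12, 9, 3, 6); Entrant gets 7.
- X → Incumbent plays E4 (best of 11, 3, 4, 15); Entrant gets 6.
- Y → Incumbent plays E1 (best of 15, 13, 10, 6); Entrant gets 12.
- Z → Incumbent plays E2 (best of 4, 5, 3, 1); Entrant gets 5.
Maximizing over 7, 6, 12, 5, Entrant chooses Y. Subgame-perfect outcome: (E1, Y) with payoffs (15, 12).
Under simultaneous play:
Incumbent's best replies: W→E1; X→E4; Y→E1; Z→E2.
Entrant's best replies: E1→Z; E2→Z; E3→W; E4→Y.
The unique mutual best reply is (E2, Z), giving (5, 5).
Incumbent earns 15 sequentially versus 5 at the Nash outcome: better off.

better off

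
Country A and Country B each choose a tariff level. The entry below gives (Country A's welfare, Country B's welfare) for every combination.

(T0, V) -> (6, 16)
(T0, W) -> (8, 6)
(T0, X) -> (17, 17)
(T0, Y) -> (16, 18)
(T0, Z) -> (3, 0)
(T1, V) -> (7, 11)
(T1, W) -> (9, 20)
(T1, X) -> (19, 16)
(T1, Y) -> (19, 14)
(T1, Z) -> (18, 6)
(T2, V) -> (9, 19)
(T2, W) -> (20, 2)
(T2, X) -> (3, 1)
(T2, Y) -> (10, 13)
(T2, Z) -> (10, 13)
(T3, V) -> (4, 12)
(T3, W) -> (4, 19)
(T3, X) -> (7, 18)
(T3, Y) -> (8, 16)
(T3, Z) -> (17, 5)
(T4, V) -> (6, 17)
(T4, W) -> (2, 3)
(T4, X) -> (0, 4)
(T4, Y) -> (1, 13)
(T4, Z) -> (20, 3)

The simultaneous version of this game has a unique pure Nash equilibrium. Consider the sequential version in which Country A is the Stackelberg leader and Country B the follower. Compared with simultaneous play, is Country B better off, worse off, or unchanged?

worse off

Solve by backward induction (Country A leads).
- T0: Country B compares 16, 6, 17, 18, 0 and picks Y; Country A would get 16.
- T1: Country B compares 11, 20, 16, 14, 6 and picks W; Country A would get 9.
- T2: Country B compares 19, 2, 1, 13, 13 and picks V; Country A would get 9.
- T3: Country B compares 12, 19, 18, 16, 5 and picks W; Country A would get 4.
- T4: Country B compares 17, 3, 4, 13, 3 and picks V; Country A would get 6.
Maximizing over 16, 9, 9, 4, 6, Country A chooses T0. Subgame-perfect outcome: (T0, Y) with payoffs (16, 18).
Under simultaneous play:
Country A's best replies: V→T2; W→T2; X→T1; Y→T1; Z→T4.
Country B's best replies: T0→Y; T1→W; T2→V; T3→W; T4→V.
Only (T2, V) has each player best-responding; Nash payoffs (9, 19).
Country B earns 18 sequentially versus 19 at the Nash outcome: worse off.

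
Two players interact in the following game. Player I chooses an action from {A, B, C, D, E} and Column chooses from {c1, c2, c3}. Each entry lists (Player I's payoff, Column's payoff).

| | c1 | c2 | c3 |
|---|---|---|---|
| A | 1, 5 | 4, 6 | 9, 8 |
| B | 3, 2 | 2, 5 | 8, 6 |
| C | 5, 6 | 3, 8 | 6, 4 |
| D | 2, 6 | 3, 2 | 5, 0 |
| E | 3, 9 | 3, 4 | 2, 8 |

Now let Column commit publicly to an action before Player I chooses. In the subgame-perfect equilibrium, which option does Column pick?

c3

Player I best-responds to each possible Column move:
- c1: Player I compares 1, 3, 5, 2, 3 and picks C; Column would get 6.
- c2: Player I compares 4, 2, 3, 3, 3 and picks A; Column would get 6.
- c3: Player I compares 9, 8, 6, 5, 2 and picks A; Column would get 8.
Among 6, 6, 8, the best is 8 at c3. Subgame-perfect outcome: (A, c3) with payoffs (9, 8).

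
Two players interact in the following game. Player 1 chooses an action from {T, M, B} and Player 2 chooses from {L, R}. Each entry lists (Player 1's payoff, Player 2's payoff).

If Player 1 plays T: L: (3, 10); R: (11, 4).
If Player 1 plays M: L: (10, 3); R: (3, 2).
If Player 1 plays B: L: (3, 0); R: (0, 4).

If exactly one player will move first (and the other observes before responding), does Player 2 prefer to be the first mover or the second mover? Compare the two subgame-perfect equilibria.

If Player 1 leads: Player 2's best replies are T→L, M→L, B→R; Player 1's induced payoffs 3, 10, 0; outcome (M, L), payoffs (10, 3).
If Player 2 leads: Player 1's best replies are L→M, R→T; Player 2's induced payoffs 3, 4; outcome (T, R), payoffs (11, 4).
Player 2 gets 4 moving first and 3 moving second, so Player 2 prefers to move first.

first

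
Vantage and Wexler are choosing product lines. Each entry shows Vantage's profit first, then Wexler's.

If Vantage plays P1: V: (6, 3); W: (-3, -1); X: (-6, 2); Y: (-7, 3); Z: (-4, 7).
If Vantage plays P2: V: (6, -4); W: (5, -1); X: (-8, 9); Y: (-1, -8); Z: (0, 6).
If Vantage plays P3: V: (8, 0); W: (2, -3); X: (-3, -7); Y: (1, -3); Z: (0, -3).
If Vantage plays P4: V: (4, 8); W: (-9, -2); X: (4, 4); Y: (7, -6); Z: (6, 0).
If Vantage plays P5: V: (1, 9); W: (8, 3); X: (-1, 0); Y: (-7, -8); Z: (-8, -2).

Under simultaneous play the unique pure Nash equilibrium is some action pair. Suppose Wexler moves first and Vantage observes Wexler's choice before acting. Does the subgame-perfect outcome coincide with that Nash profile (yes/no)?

Backward induction with Wexler moving first.
- V: BR = P3, leader payoff 0.
- W: BR = P5, leader payoff 3.
- X: BR = P4, leader payoff 4.
- Y: BR = P4, leader payoff -6.
- Z: BR = P4, leader payoff 0.
Wexler's induced payoffs are 0, 3, 4, -6, 0, so Wexler commits to X. Subgame-perfect outcome: (P4, X) with payoffs (4, 4).
Now find the simultaneous Nash equilibrium.
Vantage's best replies: V→P3; W→P5; X→P4; Y→P4; Z→P4.
Wexler's best replies: P1→Z; P2→X; P3→V; P4→V; P5→V.
Only (P3, V) has each player best-responding; Nash payoffs (8, 0).
Sequential outcome (P4, X) differs from the Nash profile (P3, V).

no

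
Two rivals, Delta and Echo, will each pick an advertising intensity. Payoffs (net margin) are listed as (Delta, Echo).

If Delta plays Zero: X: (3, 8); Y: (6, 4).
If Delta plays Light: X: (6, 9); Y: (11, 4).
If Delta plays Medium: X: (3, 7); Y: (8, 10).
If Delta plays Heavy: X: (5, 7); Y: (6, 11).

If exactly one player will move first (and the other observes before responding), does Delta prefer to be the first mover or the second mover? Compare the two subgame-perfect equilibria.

first

If Delta leads: Echo's best replies are Zero→X, Light→X, Medium→Y, Heavy→Y; Delta's induced payoffs 3, 6, 8, 6; outcome (Medium, Y), payoffs (8, 10).
If Echo leads: Delta's best replies are X→Light, Y→Light; Echo's induced payoffs 9, 4; outcome (Light, X), payoffs (6, 9).
Delta gets 8 moving first and 6 moving second, so Delta prefers to move first.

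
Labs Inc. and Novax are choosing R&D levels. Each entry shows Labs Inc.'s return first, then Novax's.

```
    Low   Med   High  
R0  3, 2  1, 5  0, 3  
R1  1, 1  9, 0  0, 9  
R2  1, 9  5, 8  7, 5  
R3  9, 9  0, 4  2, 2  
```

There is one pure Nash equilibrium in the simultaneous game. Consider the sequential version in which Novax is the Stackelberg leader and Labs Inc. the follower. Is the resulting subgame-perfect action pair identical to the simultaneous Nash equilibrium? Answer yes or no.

Solve by backward induction (Novax leads).
- Low: Labs Inc. compares 3, 1, 1, 9 and picks R3; Novax would get 9.
- Med: Labs Inc. compares 1, 9, 5, 0 and picks R1; Novax would get 0.
- High: Labs Inc. compares 0, 0, 7, 2 and picks R2; Novax would get 5.
Among 9, 0, 5, the best is 9 at Low. Subgame-perfect outcome: (R3, Low) with payoffs (9, 9).
Under simultaneous play:
Labs Inc.'s best replies: Low→R3; Med→R1; High→R2.
Novax's best replies: R0→Med; R1→High; R2→Low; R3→Low.
The unique mutual best reply is (R3, Low), giving (9, 9).
Sequential outcome (R3, Low) coincides with the Nash profile (R3, Low).

yes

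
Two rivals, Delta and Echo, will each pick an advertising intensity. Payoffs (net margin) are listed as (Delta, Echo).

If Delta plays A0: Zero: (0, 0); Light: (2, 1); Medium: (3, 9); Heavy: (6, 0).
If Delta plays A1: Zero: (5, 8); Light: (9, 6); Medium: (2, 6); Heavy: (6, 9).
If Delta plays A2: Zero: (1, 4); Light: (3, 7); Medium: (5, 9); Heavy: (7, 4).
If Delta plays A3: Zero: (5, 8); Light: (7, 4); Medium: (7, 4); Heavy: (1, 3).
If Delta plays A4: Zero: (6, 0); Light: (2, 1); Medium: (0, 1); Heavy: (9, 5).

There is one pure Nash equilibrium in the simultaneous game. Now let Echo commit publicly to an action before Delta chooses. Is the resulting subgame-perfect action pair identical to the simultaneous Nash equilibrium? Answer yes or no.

Work backward from Delta's decision.
- Zero: BR = A4, leader payoff 0.
- Light: BR = A1, leader payoff 6.
- Medium: BR = A3, leader payoff 4.
- Heavy: BR = A4, leader payoff 5.
Maximizing over 0, 6, 4, 5, Echo chooses Light. Subgame-perfect outcome: (A1, Light) with payoffs (9, 6).
For the simultaneous game, intersect best replies.
Delta's best replies: Zero→A4; Light→A1; Medium→A3; Heavy→A4.
Echo's best replies: A0→Medium; A1→Heavy; A2→Medium; A3→Zero; A4→Heavy.
The unique mutual best reply is (A4, Heavy), giving (9, 5).
Sequential outcome (A1, Light) differs from the Nash profile (A4, Heavy).

no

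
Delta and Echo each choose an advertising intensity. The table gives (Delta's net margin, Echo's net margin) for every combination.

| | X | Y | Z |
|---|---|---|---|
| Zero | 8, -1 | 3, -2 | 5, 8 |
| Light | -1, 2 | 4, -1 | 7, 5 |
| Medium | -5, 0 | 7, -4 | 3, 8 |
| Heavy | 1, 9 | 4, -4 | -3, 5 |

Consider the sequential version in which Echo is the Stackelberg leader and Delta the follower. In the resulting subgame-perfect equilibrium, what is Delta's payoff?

Solve by backward induction (Echo leads).
- X: BR = Zero, leader payoff -1.
- Y: BR = Medium, leader payoff -4.
- Z: BR = Light, leader payoff 5.
Maximizing over -1, -4, 5, Echo chooses Z. Subgame-perfect outcome: (Light, Z) with payoffs (7, 5).

7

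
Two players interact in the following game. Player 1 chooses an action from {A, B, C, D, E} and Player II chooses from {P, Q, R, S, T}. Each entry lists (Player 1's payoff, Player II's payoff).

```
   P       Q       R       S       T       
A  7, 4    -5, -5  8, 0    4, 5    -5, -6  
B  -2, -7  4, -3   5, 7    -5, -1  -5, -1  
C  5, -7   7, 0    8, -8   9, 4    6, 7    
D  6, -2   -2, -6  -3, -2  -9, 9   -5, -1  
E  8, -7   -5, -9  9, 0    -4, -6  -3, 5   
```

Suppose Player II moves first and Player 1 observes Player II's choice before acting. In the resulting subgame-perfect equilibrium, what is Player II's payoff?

7

Backward induction with Player II moving first.
- P → Player 1 plays E (best of 7, -2, 5, 6, 8); Player II gets -7.
- Q → Player 1 plays C (best of -5, 4, 7, -2, -5); Player II gets 0.
- R → Player 1 plays E (best of 8, 5, 8, -3, 9); Player II gets 0.
- S → Player 1 plays C (best of 4, -5, 9, -9, -4); Player II gets 4.
- T → Player 1 plays C (best of -5, -5, 6, -5, -3); Player II gets 7.
Player II's induced payoffs are -7, 0, 0, 4, 7, so Player II commits to T. Subgame-perfect outcome: (C, T) with payoffs (6, 7).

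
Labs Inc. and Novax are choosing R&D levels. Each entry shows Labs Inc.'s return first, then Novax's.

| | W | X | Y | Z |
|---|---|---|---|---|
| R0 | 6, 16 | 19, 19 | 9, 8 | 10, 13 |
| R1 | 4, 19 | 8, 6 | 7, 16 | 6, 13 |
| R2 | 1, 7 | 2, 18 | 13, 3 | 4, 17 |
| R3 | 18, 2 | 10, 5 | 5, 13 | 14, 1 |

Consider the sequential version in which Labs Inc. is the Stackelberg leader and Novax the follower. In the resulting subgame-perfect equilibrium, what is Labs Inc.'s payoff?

19

Novax best-responds to each possible Labs Inc. move:
- R0 → Novax plays X (best of 16, 19, 8, 13); Labs Inc. gets 19.
- R1 → Novax plays W (best of 19, 6, 16, 13); Labs Inc. gets 4.
- R2 → Novax plays X (best of 7, 18, 3, 17); Labs Inc. gets 2.
- R3 → Novax plays Y (best of 2, 5, 13, 1); Labs Inc. gets 5.
Maximizing over 19, 4, 2, 5, Labs Inc. chooses R0. Subgame-perfect outcome: (R0, X) with payoffs (19, 19).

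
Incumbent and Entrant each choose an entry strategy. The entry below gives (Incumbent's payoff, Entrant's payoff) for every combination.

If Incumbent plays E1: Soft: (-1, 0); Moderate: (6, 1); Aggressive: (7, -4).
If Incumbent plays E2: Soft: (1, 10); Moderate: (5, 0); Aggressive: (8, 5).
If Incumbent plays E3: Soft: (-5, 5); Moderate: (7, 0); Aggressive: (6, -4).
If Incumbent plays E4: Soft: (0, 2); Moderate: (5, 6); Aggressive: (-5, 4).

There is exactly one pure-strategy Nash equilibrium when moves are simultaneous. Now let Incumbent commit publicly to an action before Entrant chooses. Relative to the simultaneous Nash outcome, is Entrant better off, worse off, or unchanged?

Entrant best-responds to each possible Incumbent move:
- E1: Entrant compares 0, 1, -4 and picks Moderate; Incumbent would get 6.
- E2: Entrant compares 10, 0, 5 and picks Soft; Incumbent would get 1.
- E3: Entrant compares 5, 0, -4 and picks Soft; Incumbent would get -5.
- E4: Entrant compares 2, 6, 4 and picks Moderate; Incumbent would get 5.
Incumbent's induced payoffs are 6, 1, -5, 5, so Incumbent commits to E1. Subgame-perfect outcome: (E1, Moderate) with payoffs (6, 1).
Now find the simultaneous Nash equilibrium.
Incumbent's best replies: Soft→E2; Moderate→E3; Aggressive→E2.
Entrant's best replies: E1→Moderate; E2→Soft; E3→Soft; E4→Moderate.
The unique mutual best reply is (E2, Soft), giving (1, 10).
Entrant earns 1 sequentially versus 10 at the Nash outcome: worse off.

worse off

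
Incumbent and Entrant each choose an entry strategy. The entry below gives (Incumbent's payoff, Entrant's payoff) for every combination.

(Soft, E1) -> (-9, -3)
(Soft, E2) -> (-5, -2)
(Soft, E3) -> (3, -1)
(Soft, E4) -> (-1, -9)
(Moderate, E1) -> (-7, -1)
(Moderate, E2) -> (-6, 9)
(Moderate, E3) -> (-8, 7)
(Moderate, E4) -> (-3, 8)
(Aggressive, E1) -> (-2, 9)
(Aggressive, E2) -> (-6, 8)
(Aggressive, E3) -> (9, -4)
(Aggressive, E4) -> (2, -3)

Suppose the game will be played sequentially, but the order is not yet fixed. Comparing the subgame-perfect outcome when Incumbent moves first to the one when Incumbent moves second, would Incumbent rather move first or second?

If Incumbent leads: Entrant's best replies are Soft→E3, Moderate→E2, Aggressive→E1; Incumbent's induced payoffs 3, -6, -2; outcome (Soft, E3), payoffs (3, -1).
If Entrant leads: Incumbent's best replies are E1→Aggressive, E2→Soft, E3→Aggressive, E4→Aggressive; Entrant's induced payoffs 9, -2, -4, -3; outcome (Aggressive, E1), payoffs (-2, 9).
Incumbent gets 3 moving first and -2 moving second, so Incumbent prefers to move first.

first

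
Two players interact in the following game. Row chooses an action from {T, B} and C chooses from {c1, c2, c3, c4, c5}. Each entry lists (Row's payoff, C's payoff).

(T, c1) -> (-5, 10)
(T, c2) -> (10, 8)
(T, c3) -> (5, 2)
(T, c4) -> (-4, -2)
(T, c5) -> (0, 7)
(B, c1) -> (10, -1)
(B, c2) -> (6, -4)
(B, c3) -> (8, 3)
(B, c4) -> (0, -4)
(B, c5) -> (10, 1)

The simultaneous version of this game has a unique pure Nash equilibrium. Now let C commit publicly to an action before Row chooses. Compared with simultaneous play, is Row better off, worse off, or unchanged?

better off

Row best-responds to each possible C move:
- c1 → Row plays B (best of -5, 10); C gets -1.
- c2 → Row plays T (best of 10, 6); C gets 8.
- c3 → Row plays B (best of 5, 8); C gets 3.
- c4 → Row plays B (best of -4, 0); C gets -4.
- c5 → Row plays B (best of 0, 10); C gets 1.
Maximizing over -1, 8, 3, -4, 1, C chooses c2. Subgame-perfect outcome: (T, c2) with payoffs (10, 8).
Under simultaneous play:
Row's best replies: c1→B; c2→T; c3→B; c4→B; c5→B.
C's best replies: T→c1; B→c3.
The unique mutual best reply is (B, c3), giving (8, 3).
Row earns 10 sequentially versus 8 at the Nash outcome: better off.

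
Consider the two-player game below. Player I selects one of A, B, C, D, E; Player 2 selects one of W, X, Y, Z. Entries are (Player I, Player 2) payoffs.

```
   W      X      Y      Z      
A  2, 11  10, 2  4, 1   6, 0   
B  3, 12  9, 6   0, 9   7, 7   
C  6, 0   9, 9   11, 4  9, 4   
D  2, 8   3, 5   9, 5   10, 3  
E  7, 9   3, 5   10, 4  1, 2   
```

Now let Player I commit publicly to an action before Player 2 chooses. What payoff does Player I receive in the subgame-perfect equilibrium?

Backward induction with Player I moving first.
- A → Player 2 plays W (best of 11, 2, 1, 0); Player I gets 2.
- B → Player 2 plays W (best of 12, 6, 9, 7); Player I gets 3.
- C → Player 2 plays X (best of 0, 9, 4, 4); Player I gets 9.
- D → Player 2 plays W (best of 8, 5, 5, 3); Player I gets 2.
- E → Player 2 plays W (best of 9, 5, 4, 2); Player I gets 7.
Player I's induced payoffs are 2, 3, 9, 2, 7, so Player I commits to C. Subgame-perfect outcome: (C, X) with payoffs (9, 9).

9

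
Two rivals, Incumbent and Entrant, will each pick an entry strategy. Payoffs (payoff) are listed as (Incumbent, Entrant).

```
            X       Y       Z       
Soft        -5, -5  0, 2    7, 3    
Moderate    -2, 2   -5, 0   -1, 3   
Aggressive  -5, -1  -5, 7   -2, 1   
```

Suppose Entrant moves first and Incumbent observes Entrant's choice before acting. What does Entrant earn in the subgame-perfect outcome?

3

Solve by backward induction (Entrant leads).
- X → Incumbent plays Moderate (best of -5, -2, -5); Entrant gets 2.
- Y → Incumbent plays Soft (best of 0, -5, -5); Entrant gets 2.
- Z → Incumbent plays Soft (best of 7, -1, -2); Entrant gets 3.
Entrant's induced payoffs are 2, 2, 3, so Entrant commits to Z. Subgame-perfect outcome: (Soft, Z) with payoffs (7, 3).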